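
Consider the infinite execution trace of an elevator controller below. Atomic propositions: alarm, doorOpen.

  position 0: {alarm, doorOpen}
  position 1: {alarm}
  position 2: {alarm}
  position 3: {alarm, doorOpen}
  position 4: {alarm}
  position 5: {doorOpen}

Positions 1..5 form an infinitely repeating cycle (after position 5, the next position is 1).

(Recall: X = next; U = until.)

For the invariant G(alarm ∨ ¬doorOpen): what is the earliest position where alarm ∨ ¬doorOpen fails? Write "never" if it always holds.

5

Check alarm ∨ ¬doorOpen at each position in order: 0 ✓, 1 ✓, 2 ✓, 3 ✓, 4 ✓.
At position 5 the labels are {doorOpen}, so alarm ∨ ¬doorOpen is false there. This is the first violation.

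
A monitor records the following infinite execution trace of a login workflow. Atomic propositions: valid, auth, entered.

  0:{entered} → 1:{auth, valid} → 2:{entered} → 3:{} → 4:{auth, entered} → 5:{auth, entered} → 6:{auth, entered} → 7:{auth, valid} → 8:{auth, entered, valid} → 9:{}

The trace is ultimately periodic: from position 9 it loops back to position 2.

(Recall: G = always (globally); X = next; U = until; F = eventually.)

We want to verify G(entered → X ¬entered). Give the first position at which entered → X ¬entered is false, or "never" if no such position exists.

Check entered → X ¬entered at each position in order: 0 ✓, 1 ✓, 2 ✓, 3 ✓.
At position 4 the labels are {auth, entered} and the next position 5 has {auth, entered}, so entered → X ¬entered is false there. This is the first violation.

4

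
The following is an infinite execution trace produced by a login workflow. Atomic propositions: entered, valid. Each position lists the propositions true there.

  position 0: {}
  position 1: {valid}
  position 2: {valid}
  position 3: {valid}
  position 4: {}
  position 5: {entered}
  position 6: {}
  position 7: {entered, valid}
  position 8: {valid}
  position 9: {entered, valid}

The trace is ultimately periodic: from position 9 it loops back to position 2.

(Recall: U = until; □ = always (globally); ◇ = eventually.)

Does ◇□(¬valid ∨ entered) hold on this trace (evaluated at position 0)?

Violated

□(¬valid ∨ entered) is false at every position 0..9, so it never becomes true and ◇□(¬valid ∨ entered) fails.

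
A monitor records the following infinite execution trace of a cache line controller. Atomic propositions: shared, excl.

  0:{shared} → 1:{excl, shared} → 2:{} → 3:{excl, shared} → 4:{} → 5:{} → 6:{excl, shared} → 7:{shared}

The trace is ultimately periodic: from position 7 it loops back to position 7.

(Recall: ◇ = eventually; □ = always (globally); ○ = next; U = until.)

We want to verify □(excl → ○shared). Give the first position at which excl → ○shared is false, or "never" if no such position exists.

Check excl → ○shared at each position in order: 0 ✓.
At position 1 the labels are {excl, shared} and the next position 2 has {}, so excl → ○shared is false there. This is the first violation.

1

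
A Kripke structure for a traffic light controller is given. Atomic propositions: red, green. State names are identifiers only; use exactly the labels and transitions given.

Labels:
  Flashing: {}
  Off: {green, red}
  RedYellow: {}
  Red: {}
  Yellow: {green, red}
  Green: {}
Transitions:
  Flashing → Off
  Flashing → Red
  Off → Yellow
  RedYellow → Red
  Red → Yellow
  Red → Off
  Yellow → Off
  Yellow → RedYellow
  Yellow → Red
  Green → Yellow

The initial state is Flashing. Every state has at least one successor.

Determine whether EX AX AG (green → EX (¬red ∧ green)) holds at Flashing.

No

States satisfying AX AG (green → EX (¬red ∧ green)): ∅.
States satisfying EX AX AG (green → EX (¬red ∧ green)): ∅.
No suitable path/successor from Flashing witnesses the formula.
Flashing ∉ Sat(EX AX AG (green → EX (¬red ∧ green))).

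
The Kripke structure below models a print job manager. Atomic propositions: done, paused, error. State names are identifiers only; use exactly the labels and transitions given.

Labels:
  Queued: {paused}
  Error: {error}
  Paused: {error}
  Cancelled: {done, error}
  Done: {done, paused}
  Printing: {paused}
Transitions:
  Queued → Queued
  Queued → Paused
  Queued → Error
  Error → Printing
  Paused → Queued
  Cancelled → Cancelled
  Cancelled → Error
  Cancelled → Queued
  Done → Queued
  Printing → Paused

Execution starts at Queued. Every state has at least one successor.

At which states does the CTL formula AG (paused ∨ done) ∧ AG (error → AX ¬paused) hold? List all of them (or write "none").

States satisfying paused ∨ done: {Queued, Cancelled, Done, Printing}.
States satisfying AG (paused ∨ done): ∅.
States satisfying error → AX ¬paused: {Queued, Done, Printing}.
States satisfying AG (error → AX ¬paused): ∅.
States satisfying AG (paused ∨ done) ∧ AG (error → AX ¬paused): ∅.

none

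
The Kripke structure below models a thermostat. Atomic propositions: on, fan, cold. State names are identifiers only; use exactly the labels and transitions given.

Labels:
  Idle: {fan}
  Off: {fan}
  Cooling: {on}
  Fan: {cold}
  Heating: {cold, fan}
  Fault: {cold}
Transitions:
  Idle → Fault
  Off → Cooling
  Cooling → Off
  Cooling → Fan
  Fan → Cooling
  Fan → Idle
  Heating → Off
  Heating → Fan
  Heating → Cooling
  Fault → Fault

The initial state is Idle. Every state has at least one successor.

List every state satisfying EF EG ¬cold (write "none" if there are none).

{Off, Cooling, Fan, Heating}

States satisfying EG ¬cold: {Off, Cooling}.
States satisfying EF EG ¬cold: {Off, Cooling, Fan, Heating}.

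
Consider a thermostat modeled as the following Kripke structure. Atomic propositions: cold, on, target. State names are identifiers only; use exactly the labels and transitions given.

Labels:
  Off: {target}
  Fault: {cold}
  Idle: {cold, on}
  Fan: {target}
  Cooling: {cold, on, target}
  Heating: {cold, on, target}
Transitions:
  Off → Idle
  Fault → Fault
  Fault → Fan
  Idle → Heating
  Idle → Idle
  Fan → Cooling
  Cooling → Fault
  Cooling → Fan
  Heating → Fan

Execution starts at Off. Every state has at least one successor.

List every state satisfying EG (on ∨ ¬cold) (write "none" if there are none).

States satisfying on ∨ ¬cold: {Off, Idle, Fan, Cooling, Heating}.
States satisfying EG (on ∨ ¬cold): {Off, Idle, Fan, Cooling, Heating}.

{Off, Idle, Fan, Cooling, Heating}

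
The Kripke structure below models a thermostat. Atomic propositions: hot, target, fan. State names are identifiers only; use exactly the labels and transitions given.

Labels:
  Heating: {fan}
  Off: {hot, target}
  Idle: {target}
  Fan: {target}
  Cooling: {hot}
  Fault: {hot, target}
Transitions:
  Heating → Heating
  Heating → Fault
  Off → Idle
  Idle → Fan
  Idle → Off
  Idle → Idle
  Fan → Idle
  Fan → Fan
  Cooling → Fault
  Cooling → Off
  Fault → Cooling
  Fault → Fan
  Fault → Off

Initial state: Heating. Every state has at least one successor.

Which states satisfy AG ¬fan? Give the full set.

{Off, Idle, Fan, Cooling, Fault}

States satisfying ¬fan: {Off, Idle, Fan, Cooling, Fault}.
States satisfying AG ¬fan: {Off, Idle, Fan, Cooling, Fault}.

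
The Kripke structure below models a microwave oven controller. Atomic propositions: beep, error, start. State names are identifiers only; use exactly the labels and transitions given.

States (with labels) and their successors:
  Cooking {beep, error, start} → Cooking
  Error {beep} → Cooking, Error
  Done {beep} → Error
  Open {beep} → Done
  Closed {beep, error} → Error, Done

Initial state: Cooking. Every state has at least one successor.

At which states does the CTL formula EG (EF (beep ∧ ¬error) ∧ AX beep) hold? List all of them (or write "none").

{Error, Done, Open, Closed}

States satisfying EF (beep ∧ ¬error) ∧ AX beep: {Error, Done, Open, Closed}.
States satisfying EG (EF (beep ∧ ¬error) ∧ AX beep): {Error, Done, Open, Closed}.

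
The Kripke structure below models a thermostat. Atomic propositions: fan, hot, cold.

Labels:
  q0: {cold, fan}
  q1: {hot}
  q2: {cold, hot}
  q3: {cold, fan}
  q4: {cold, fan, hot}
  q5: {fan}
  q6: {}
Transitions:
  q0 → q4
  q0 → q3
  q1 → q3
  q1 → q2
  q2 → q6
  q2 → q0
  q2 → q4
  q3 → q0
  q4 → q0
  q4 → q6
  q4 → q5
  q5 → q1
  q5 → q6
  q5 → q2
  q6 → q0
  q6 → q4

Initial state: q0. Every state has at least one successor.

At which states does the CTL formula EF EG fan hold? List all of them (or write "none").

States satisfying EG fan: {q0, q3, q4}.
States satisfying EF EG fan: {q0, q1, q2, q3, q4, q5, q6}.

{q0, q1, q2, q3, q4, q5, q6}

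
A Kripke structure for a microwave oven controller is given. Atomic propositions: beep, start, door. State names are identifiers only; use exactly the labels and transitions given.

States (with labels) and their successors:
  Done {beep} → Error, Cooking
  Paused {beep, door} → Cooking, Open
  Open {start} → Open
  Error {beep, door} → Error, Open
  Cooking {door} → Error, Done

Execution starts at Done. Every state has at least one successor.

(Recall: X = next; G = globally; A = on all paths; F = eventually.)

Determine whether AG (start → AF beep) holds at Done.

States satisfying start → AF beep: {Done, Paused, Error, Cooking}.
States satisfying AG (start → AF beep): ∅.
Open is reachable from Done and violates start → AF beep, so AG fails at Done.
Done ∉ Sat(AG (start → AF beep)).

Does not hold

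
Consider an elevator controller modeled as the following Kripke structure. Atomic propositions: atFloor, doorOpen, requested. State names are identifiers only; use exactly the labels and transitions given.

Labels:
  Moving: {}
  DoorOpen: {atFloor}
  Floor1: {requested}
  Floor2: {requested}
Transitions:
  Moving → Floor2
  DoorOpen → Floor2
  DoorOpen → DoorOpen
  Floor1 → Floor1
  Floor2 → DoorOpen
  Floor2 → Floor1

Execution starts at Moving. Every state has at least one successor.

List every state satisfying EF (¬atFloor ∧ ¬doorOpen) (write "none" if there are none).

States satisfying ¬atFloor ∧ ¬doorOpen: {Moving, Floor1, Floor2}.
States satisfying EF (¬atFloor ∧ ¬doorOpen): {Moving, DoorOpen, Floor1, Floor2}.

{Moving, DoorOpen, Floor1, Floor2}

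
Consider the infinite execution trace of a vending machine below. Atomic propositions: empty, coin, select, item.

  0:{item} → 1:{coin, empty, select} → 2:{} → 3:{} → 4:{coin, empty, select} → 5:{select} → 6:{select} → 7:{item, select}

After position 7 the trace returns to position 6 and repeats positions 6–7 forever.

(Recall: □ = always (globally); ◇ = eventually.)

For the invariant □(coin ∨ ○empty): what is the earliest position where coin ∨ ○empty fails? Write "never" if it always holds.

2

Check coin ∨ ○empty at each position in order: 0 ✓, 1 ✓.
At position 2 the labels are {} and the next position 3 has {}, so coin ∨ ○empty is false there. This is the first violation.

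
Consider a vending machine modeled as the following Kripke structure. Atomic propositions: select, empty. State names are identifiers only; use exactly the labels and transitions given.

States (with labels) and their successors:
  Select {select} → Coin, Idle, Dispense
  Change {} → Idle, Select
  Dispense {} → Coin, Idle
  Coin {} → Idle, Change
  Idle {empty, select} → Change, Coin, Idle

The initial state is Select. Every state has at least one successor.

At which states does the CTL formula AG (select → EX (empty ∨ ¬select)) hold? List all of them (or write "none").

States satisfying select → EX (empty ∨ ¬select): {Select, Change, Dispense, Coin, Idle}.
States satisfying AG (select → EX (empty ∨ ¬select)): {Select, Change, Dispense, Coin, Idle}.

{Select, Change, Dispense, Coin, Idle}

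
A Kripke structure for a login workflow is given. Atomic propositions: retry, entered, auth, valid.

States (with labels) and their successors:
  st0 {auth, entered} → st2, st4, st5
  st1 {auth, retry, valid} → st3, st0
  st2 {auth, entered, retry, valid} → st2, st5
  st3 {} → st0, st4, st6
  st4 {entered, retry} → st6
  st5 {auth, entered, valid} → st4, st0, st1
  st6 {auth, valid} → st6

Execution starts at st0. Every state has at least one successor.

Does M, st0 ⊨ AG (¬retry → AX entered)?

Does not hold

States satisfying ¬retry → AX entered: {st0, st1, st2, st4}.
States satisfying AG (¬retry → AX entered): ∅.
st3 is reachable from st0 and violates ¬retry → AX entered, so AG fails at st0.
st0 ∉ Sat(AG (¬retry → AX entered)).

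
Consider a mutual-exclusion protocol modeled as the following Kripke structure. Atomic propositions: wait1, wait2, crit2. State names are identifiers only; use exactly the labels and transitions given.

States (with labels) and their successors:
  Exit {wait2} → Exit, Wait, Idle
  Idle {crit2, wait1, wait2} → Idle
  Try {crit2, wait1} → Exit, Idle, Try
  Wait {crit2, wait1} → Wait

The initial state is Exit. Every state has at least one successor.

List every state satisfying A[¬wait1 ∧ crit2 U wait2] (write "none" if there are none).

States satisfying ¬wait1 ∧ crit2: ∅.
States satisfying wait2: {Exit, Idle}.
States satisfying A[¬wait1 ∧ crit2 U wait2]: {Exit, Idle}.

{Exit, Idle}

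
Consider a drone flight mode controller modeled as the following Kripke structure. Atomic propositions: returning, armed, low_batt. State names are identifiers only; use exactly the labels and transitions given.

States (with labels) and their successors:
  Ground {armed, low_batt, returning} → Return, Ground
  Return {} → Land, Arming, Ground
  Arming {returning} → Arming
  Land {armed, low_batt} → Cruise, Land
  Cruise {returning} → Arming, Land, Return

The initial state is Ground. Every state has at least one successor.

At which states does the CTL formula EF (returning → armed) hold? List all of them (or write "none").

States satisfying returning → armed: {Ground, Return, Land}.
States satisfying EF (returning → armed): {Ground, Return, Land, Cruise}.

{Ground, Return, Land, Cruise}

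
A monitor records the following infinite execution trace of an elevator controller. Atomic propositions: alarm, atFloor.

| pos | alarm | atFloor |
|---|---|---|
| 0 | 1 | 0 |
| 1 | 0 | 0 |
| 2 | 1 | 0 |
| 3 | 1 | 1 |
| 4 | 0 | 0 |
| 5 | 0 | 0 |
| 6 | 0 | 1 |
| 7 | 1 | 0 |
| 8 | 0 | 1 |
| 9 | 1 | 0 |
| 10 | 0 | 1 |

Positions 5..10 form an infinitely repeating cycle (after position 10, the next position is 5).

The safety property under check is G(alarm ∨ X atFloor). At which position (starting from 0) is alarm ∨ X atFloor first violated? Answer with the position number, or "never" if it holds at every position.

Check alarm ∨ X atFloor at each position in order: 0 ✓.
At position 1 the labels are {} and the next position 2 has {alarm}, so alarm ∨ X atFloor is false there. This is the first violation.

1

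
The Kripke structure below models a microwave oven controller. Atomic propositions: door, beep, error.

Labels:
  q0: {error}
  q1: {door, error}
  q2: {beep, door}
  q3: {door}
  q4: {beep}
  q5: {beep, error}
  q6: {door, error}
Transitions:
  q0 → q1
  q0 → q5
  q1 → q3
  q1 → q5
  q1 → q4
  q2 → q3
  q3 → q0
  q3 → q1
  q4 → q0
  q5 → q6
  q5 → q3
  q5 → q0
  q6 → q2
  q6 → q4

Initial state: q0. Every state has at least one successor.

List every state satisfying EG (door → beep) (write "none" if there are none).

States satisfying door → beep: {q0, q2, q4, q5}.
States satisfying EG (door → beep): {q0, q4, q5}.

{q0, q4, q5}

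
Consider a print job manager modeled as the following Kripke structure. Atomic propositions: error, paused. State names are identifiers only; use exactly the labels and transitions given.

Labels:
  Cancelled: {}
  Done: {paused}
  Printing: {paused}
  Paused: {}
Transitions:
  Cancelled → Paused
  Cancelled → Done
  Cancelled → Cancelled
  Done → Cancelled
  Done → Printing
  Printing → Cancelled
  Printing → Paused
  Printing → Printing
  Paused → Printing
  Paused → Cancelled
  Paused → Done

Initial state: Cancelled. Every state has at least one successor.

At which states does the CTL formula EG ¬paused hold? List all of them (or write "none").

States satisfying ¬paused: {Cancelled, Paused}.
States satisfying EG ¬paused: {Cancelled, Paused}.

{Cancelled, Paused}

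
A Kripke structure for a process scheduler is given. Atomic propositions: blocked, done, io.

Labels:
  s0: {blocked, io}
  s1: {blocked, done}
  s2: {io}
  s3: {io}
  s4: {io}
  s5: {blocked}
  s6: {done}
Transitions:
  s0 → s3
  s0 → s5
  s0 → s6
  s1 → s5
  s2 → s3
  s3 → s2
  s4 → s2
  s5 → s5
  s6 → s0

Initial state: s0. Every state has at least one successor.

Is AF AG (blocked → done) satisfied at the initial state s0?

Violated

States satisfying AG (blocked → done): {s2, s3, s4}.
States satisfying AF AG (blocked → done): {s2, s3, s4}.
There is a path from s0 along which AG (blocked → done) never holds.
s0 ∉ Sat(AF AG (blocked → done)).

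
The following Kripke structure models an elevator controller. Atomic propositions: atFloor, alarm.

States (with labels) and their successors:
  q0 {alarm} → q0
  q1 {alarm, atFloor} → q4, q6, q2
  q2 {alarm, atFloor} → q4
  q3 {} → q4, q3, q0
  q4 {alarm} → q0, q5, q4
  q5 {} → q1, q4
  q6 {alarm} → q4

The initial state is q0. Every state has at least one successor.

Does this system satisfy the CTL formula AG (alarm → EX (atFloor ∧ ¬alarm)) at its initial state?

Violated

States satisfying alarm → EX (atFloor ∧ ¬alarm): {q3, q5}.
States satisfying AG (alarm → EX (atFloor ∧ ¬alarm)): ∅.
q0 is reachable from q0 and violates alarm → EX (atFloor ∧ ¬alarm), so AG fails at q0.
q0 ∉ Sat(AG (alarm → EX (atFloor ∧ ¬alarm))).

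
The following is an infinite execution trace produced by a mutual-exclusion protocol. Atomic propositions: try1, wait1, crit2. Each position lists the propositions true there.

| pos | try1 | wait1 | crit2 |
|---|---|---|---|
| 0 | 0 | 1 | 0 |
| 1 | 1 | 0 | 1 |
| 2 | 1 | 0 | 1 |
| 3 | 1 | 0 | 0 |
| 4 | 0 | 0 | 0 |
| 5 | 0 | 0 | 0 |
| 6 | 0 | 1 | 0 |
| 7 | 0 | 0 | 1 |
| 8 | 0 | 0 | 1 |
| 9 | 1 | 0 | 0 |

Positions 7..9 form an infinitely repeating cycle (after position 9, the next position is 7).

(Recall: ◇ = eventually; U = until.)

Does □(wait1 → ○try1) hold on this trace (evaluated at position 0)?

wait1 → ○try1 must hold at every position from 0 onward. It fails at position 6, so □(wait1 → ○try1) is false.
Positions where wait1 holds: 0, 6.
Check ○try1 at each: 0→ok, 6→fails.

No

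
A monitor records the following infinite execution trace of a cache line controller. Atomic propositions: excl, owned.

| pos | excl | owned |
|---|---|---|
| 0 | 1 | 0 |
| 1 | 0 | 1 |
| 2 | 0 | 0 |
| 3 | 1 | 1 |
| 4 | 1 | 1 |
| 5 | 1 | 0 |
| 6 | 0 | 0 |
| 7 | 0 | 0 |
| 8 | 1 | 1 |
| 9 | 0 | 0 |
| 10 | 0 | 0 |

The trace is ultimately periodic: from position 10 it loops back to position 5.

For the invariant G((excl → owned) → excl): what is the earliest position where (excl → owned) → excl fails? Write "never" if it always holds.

Check (excl → owned) → excl at each position in order: 0 ✓.
At position 1 the labels are {owned}, so (excl → owned) → excl is false there. This is the first violation.

1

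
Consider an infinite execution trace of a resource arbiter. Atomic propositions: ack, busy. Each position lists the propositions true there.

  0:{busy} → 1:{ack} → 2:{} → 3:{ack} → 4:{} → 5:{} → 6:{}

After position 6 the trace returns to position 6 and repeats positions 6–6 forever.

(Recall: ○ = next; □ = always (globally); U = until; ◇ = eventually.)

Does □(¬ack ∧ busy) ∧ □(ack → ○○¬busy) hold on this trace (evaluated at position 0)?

¬ack ∧ busy must hold at every position from 0 onward. It fails at position 1, so □(¬ack ∧ busy) is false.
ack → ○○¬busy holds at every position 0..6, and those are all positions ever visited, so □(ack → ○○¬busy) holds.
Positions where ack holds: 1, 3.
Check ○○¬busy at each: 1→ok, 3→ok.
At position 0: □(¬ack ∧ busy) is false; □(ack → ○○¬busy) is true; so □(¬ack ∧ busy) ∧ □(ack → ○○¬busy) is false.

Does not hold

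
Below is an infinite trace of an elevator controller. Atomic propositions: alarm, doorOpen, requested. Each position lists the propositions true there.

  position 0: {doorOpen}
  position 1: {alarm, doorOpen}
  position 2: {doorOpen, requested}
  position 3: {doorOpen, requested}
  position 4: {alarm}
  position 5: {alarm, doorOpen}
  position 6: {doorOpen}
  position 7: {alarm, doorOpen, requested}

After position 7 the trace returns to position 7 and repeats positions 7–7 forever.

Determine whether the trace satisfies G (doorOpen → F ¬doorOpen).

doorOpen → F ¬doorOpen must hold at every position from 0 onward. It fails at position 5, so G (doorOpen → F ¬doorOpen) is false.
Positions where doorOpen holds: 0, 1, 2, 3, 5, 6, 7.
Check F ¬doorOpen at each: 0→ok, 1→ok, 2→ok, 3→ok, 5→fails, 6→fails, 7→fails.

Violated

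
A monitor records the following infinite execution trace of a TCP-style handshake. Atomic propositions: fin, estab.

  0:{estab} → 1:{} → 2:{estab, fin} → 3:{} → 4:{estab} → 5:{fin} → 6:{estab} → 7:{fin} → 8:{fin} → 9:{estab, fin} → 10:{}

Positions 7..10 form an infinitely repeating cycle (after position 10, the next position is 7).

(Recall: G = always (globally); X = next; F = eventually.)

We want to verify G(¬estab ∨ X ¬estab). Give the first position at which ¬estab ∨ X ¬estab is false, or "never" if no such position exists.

¬estab ∨ X ¬estab holds at every position 0..10, and those are all the positions the trace ever visits, so the invariant G(¬estab ∨ X ¬estab) is never violated.

never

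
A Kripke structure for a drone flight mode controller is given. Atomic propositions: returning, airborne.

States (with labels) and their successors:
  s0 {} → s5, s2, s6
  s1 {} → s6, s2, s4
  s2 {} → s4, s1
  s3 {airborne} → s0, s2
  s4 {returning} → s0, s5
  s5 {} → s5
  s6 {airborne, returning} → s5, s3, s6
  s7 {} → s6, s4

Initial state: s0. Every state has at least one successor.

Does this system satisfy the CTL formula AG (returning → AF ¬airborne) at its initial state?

States satisfying returning → AF ¬airborne: {s0, s1, s2, s3, s4, s5, s7}.
States satisfying AG (returning → AF ¬airborne): {s5}.
s6 is reachable from s0 and violates returning → AF ¬airborne, so AG fails at s0.
s0 ∉ Sat(AG (returning → AF ¬airborne)).

No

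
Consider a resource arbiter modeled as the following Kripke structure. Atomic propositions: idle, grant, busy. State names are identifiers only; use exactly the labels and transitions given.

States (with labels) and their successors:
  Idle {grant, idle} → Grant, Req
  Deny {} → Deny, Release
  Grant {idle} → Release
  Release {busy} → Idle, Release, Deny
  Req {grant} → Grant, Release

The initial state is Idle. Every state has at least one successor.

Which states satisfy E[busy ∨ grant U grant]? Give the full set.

States satisfying busy ∨ grant: {Idle, Release, Req}.
States satisfying grant: {Idle, Req}.
States satisfying E[busy ∨ grant U grant]: {Idle, Release, Req}.

{Idle, Release, Req}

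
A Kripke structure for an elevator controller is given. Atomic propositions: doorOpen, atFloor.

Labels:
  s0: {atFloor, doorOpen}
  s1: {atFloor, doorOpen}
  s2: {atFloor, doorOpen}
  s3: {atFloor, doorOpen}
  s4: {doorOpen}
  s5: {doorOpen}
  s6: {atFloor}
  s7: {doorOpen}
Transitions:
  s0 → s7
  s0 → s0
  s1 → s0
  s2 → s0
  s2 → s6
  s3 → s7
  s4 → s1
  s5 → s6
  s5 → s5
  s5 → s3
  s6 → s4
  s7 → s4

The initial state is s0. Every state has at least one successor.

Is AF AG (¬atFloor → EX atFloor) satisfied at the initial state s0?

States satisfying AG (¬atFloor → EX atFloor): ∅.
States satisfying AF AG (¬atFloor → EX atFloor): ∅.
There is a path from s0 along which AG (¬atFloor → EX atFloor) never holds.
s0 ∉ Sat(AF AG (¬atFloor → EX atFloor)).

Does not hold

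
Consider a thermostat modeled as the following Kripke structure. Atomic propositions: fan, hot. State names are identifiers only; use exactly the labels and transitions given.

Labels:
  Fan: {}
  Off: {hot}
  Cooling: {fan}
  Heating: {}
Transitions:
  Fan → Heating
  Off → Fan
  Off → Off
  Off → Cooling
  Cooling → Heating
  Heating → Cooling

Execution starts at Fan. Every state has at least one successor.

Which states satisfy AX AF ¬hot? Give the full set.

States satisfying AF ¬hot: {Fan, Cooling, Heating}.
States satisfying AX AF ¬hot: {Fan, Cooling, Heating}.

{Fan, Cooling, Heating}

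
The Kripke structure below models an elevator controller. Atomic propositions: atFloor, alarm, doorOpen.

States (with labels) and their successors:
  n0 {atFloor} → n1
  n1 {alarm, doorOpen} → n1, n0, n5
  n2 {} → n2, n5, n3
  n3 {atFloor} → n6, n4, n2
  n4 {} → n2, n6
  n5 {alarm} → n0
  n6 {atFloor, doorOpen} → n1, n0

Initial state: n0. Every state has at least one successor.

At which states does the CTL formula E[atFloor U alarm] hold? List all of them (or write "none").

States satisfying atFloor: {n0, n3, n6}.
States satisfying alarm: {n1, n5}.
States satisfying E[atFloor U alarm]: {n0, n1, n3, n5, n6}.

{n0, n1, n3, n5, n6}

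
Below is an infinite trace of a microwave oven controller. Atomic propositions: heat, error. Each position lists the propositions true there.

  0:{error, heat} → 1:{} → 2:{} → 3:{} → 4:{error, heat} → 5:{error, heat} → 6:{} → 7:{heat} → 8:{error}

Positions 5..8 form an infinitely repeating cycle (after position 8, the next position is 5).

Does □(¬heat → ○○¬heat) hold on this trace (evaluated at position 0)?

Does not hold

¬heat → ○○¬heat must hold at every position from 0 onward. It fails at position 2, so □(¬heat → ○○¬heat) is false.
Positions where ¬heat holds: 1, 2, 3, 6, 8.
Check ○○¬heat at each: 1→ok, 2→fails, 3→fails, 6→ok, 8→ok.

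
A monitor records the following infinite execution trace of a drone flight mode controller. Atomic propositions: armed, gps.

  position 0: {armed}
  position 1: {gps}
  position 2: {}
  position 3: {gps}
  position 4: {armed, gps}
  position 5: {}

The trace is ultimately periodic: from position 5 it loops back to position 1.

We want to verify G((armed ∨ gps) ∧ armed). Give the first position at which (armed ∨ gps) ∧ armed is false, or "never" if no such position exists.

Check (armed ∨ gps) ∧ armed at each position in order: 0 ✓.
At position 1 the labels are {gps}, so (armed ∨ gps) ∧ armed is false there. This is the first violation.

1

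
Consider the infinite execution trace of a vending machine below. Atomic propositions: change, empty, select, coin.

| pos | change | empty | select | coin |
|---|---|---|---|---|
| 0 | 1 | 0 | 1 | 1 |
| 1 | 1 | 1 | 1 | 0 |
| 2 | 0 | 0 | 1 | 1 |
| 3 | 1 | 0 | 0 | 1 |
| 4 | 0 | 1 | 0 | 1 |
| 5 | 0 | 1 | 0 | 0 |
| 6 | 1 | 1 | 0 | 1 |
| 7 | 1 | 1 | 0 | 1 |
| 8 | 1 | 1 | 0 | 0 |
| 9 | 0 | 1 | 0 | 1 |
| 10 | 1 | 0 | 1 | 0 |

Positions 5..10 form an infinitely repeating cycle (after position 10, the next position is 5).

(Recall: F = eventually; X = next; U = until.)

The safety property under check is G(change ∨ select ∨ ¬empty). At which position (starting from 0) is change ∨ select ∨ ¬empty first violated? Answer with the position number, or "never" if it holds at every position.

Check change ∨ select ∨ ¬empty at each position in order: 0 ✓, 1 ✓, 2 ✓, 3 ✓.
At position 4 the labels are {coin, empty}, so change ∨ select ∨ ¬empty is false there. This is the first violation.

4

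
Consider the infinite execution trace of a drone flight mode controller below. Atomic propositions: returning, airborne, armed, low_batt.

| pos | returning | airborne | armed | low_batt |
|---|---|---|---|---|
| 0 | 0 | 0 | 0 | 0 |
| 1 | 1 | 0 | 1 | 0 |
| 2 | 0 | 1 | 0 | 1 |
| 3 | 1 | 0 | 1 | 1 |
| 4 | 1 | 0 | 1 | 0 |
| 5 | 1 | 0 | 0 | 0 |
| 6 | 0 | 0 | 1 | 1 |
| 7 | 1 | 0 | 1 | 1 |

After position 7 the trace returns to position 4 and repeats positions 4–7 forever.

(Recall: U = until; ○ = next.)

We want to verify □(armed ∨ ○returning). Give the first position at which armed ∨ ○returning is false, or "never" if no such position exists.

5

Check armed ∨ ○returning at each position in order: 0 ✓, 1 ✓, 2 ✓, 3 ✓, 4 ✓.
At position 5 the labels are {returning} and the next position 6 has {armed, low_batt}, so armed ∨ ○returning is false there. This is the first violation.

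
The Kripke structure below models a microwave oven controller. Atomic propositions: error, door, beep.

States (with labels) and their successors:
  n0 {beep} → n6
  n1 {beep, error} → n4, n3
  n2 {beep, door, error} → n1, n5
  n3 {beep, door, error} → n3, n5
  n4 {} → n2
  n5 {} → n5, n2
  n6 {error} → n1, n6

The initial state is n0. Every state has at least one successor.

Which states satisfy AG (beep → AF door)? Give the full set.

States satisfying beep → AF door: {n1, n2, n3, n4, n5, n6}.
States satisfying AG (beep → AF door): {n1, n2, n3, n4, n5, n6}.

{n1, n2, n3, n4, n5, n6}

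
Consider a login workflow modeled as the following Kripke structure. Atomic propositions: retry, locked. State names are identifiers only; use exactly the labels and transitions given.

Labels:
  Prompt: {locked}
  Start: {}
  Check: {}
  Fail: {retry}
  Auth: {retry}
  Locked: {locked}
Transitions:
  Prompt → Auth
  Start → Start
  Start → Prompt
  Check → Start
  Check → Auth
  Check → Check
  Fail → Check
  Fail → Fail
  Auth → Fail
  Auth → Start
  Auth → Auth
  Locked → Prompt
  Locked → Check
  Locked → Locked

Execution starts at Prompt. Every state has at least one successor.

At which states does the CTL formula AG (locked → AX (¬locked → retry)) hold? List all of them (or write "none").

{Prompt, Start, Check, Fail, Auth}

States satisfying locked → AX (¬locked → retry): {Prompt, Start, Check, Fail, Auth}.
States satisfying AG (locked → AX (¬locked → retry)): {Prompt, Start, Check, Fail, Auth}.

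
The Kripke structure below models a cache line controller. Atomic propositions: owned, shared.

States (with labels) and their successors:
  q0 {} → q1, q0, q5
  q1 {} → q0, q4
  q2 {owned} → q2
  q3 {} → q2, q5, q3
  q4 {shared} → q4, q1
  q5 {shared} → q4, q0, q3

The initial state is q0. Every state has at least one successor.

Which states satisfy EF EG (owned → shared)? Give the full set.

States satisfying EG (owned → shared): {q0, q1, q3, q4, q5}.
States satisfying EF EG (owned → shared): {q0, q1, q3, q4, q5}.

{q0, q1, q3, q4, q5}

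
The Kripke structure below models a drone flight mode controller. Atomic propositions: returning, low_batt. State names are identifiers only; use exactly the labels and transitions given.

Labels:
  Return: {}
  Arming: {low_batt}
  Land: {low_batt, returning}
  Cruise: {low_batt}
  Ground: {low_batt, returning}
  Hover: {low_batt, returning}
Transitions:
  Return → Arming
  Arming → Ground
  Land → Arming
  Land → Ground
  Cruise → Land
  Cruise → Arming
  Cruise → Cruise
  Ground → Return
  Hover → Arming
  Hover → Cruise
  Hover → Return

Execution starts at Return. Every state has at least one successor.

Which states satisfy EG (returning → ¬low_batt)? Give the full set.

States satisfying returning → ¬low_batt: {Return, Arming, Cruise}.
States satisfying EG (returning → ¬low_batt): {Cruise}.

{Cruise}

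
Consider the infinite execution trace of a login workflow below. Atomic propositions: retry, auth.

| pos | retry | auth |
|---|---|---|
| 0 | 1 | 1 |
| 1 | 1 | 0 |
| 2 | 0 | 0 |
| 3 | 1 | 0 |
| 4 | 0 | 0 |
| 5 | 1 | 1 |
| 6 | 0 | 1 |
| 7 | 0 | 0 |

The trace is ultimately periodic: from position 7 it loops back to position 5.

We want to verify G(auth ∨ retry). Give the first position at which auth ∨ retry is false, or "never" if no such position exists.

2

Check auth ∨ retry at each position in order: 0 ✓, 1 ✓.
At position 2 the labels are {}, so auth ∨ retry is false there. This is the first violation.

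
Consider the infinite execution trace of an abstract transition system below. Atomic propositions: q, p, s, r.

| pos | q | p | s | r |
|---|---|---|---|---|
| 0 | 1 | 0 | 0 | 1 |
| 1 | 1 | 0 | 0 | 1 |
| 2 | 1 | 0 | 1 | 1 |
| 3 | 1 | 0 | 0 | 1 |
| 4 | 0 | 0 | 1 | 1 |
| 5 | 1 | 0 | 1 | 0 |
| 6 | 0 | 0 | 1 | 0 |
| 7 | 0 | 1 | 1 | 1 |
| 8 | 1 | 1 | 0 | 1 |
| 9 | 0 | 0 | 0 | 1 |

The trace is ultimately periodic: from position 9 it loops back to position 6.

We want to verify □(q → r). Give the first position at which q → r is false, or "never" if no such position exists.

5

Check q → r at each position in order: 0 ✓, 1 ✓, 2 ✓, 3 ✓, 4 ✓.
At position 5 the labels are {q, s}, so q → r is false there. This is the first violation.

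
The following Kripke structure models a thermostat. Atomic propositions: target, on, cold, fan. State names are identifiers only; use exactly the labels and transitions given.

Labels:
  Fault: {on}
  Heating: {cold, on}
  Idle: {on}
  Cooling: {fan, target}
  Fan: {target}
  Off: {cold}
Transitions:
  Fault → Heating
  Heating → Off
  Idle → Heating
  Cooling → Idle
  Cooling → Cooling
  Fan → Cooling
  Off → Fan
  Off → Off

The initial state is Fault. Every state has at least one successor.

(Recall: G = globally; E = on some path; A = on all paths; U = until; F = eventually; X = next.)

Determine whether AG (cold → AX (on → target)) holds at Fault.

States satisfying cold → AX (on → target): {Fault, Heating, Idle, Cooling, Fan, Off}.
States satisfying AG (cold → AX (on → target)): {Fault, Heating, Idle, Cooling, Fan, Off}.
Every state reachable from Fault satisfies cold → AX (on → target).
Fault ∈ Sat(AG (cold → AX (on → target))).

Holds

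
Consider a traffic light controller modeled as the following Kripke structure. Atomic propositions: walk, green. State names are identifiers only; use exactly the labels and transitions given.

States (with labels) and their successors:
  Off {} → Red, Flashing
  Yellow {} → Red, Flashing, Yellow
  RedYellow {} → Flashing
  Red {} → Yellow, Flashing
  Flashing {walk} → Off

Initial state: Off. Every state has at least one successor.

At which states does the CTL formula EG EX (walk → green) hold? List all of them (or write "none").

{Off, Yellow, Red, Flashing}

States satisfying EX (walk → green): {Off, Yellow, Red, Flashing}.
States satisfying EG EX (walk → green): {Off, Yellow, Red, Flashing}.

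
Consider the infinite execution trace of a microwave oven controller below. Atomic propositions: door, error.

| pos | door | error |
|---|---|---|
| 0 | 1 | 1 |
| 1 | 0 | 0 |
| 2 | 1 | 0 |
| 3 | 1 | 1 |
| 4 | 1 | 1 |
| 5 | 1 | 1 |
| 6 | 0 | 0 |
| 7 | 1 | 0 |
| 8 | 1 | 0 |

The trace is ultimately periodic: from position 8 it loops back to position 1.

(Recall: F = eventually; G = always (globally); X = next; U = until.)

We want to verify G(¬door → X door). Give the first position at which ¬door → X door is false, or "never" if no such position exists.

never

¬door → X door holds at every position 0..8, and those are all the positions the trace ever visits, so the invariant G(¬door → X door) is never violated.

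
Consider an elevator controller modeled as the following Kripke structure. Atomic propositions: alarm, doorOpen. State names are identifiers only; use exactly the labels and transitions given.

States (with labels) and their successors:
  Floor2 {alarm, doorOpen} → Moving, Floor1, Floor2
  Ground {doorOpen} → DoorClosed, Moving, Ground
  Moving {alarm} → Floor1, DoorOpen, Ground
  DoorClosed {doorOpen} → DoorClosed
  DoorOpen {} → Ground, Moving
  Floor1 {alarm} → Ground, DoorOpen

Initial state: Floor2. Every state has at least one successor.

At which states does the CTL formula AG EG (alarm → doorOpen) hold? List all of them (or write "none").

{DoorClosed}

States satisfying EG (alarm → doorOpen): {Floor2, Ground, DoorClosed, DoorOpen}.
States satisfying AG EG (alarm → doorOpen): {DoorClosed}.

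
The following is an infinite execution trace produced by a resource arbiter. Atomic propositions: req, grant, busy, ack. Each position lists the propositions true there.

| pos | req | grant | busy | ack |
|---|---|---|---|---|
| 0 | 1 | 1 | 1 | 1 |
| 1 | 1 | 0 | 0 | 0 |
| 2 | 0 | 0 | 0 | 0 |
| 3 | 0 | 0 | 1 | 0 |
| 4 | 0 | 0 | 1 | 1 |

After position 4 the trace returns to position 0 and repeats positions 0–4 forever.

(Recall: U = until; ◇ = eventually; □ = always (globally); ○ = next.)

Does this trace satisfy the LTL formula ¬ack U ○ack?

No

Walking from position 0: at position 0, ○ack has not yet held and ¬ack fails, so ¬ack U ○ack is false.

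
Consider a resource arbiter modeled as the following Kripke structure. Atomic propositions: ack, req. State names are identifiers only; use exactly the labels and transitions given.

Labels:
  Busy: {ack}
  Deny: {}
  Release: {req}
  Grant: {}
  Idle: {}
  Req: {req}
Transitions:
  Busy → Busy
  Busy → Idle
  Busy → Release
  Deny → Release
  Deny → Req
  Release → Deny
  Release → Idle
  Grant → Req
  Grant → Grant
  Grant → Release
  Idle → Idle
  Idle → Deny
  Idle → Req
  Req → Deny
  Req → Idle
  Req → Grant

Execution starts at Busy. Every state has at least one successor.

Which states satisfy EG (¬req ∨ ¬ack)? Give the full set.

{Busy, Deny, Release, Grant, Idle, Req}

States satisfying ¬req ∨ ¬ack: {Busy, Deny, Release, Grant, Idle, Req}.
States satisfying EG (¬req ∨ ¬ack): {Busy, Deny, Release, Grant, Idle, Req}.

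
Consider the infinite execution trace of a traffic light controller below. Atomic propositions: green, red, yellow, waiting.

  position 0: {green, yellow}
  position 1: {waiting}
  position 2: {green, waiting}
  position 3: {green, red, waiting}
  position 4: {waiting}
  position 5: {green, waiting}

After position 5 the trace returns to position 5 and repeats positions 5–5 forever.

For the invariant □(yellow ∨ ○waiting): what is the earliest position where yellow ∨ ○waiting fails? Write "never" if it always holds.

yellow ∨ ○waiting holds at every position 0..5, and those are all the positions the trace ever visits, so the invariant □(yellow ∨ ○waiting) is never violated.

never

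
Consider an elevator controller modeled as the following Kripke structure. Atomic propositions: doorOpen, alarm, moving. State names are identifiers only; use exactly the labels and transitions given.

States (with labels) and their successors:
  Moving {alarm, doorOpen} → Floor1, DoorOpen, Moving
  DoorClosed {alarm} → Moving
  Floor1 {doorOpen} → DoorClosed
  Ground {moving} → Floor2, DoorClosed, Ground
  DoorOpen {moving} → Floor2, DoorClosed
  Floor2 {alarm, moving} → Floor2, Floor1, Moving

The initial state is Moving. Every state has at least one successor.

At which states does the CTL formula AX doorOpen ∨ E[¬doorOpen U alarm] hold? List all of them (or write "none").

{Moving, DoorClosed, Ground, DoorOpen, Floor2}

States satisfying doorOpen: {Moving, Floor1}.
States satisfying AX doorOpen: {DoorClosed}.
States satisfying ¬doorOpen: {DoorClosed, Ground, DoorOpen, Floor2}.
States satisfying alarm: {Moving, DoorClosed, Floor2}.
States satisfying E[¬doorOpen U alarm]: {Moving, DoorClosed, Ground, DoorOpen, Floor2}.
States satisfying AX doorOpen ∨ E[¬doorOpen U alarm]: {Moving, DoorClosed, Ground, DoorOpen, Floor2}.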